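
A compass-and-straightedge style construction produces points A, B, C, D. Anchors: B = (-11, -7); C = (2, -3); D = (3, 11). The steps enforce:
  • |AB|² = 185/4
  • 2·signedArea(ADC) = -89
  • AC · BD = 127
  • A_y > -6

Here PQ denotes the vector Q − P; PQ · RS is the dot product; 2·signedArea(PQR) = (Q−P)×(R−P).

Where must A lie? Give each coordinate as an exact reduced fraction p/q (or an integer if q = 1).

1. A_x = -9/2  [2·signedArea(ADC) = -89 ∩ AC · BD = 127]
2. A_y = -5  [2·signedArea(ADC) = -89 ∩ AC · BD = 127]
   → A = (-9/2, -5)

A = (-9/2, -5)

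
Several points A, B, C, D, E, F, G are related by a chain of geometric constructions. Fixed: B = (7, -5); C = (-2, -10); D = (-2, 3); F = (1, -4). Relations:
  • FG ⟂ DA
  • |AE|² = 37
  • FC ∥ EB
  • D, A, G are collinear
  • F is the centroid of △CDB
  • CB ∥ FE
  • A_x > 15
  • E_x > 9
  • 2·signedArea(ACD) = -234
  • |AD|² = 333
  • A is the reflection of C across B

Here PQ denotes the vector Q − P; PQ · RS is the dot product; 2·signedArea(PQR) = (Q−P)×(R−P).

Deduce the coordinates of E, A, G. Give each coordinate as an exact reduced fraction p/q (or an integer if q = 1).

A = (16, 0)
E = (10, 1)
G = (76/37, 86/37)

1. E_x = 10  [FC ∥ EB ∩ CB ∥ FE]
2. E_y = 1  [FC ∥ EB ∩ CB ∥ FE]
   → E = (10, 1)
3. A_x = 16  [A is the reflection of C across B]
4. A_y = 0  [A is the reflection of C across B]
   → A = (16, 0)
5. G_x = 76/37  [D, A, G are collinear ∩ FG ⟂ DA]
6. G_y = 86/37  [D, A, G are collinear ∩ FG ⟂ DA]
   → G = (76/37, 86/37)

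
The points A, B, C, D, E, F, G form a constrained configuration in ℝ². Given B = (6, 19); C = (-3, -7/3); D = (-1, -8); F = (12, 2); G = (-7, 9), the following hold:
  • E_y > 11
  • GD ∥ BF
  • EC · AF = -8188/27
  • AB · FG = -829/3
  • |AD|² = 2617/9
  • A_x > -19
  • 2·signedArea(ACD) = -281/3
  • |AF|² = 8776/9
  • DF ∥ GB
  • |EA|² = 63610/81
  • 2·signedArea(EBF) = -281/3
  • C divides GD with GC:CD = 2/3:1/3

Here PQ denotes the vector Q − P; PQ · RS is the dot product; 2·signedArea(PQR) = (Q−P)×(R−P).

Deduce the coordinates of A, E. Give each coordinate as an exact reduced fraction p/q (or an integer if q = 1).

1. A_x = -18  [AB · FG = -829/3 ∩ 2·signedArea(ACD) = -281/3]
2. A_y = -20/3  [AB · FG = -829/3 ∩ 2·signedArea(ACD) = -281/3]
   → A = (-18, -20/3)
3. E_x = 3  [2·signedArea(EBF) = -281/3 ∩ EC · AF = -8188/27]
4. E_y = 107/9  [2·signedArea(EBF) = -281/3 ∩ EC · AF = -8188/27]
   → E = (3, 107/9)

A = (-18, -20/3)
E = (3, 107/9)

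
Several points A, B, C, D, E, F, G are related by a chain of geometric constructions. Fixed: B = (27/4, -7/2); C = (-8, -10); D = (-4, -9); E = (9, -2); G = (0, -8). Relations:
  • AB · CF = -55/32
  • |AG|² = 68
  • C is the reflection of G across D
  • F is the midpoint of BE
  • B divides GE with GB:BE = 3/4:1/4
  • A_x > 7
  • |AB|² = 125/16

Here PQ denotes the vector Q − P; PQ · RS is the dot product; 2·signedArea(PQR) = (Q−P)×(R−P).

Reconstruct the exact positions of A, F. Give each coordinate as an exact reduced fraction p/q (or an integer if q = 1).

1. F_x = 63/8  [F is the midpoint of BE]
2. F_y = -11/4  [F is the midpoint of BE]
   → F = (63/8, -11/4)
3. A_x = 8  [line -127/8·x + -29/4·y + 167/2 = 0 ∩ |AG|² = 68]
4. A_y = -6  [line -127/8·x + -29/4·y + 167/2 = 0 ∩ |AG|² = 68]
   → A = (8, -6)

A = (8, -6)
F = (63/8, -11/4)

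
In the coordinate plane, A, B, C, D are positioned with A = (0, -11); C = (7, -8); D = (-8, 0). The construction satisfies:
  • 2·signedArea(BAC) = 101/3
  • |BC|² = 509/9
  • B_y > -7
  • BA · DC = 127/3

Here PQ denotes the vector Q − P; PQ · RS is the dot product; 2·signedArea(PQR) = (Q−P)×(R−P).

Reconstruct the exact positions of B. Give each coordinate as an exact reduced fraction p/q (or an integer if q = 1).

1. B_x = -1/3  [BA · DC = 127/3 ∩ 2·signedArea(BAC) = 101/3]
2. B_y = -19/3  [BA · DC = 127/3 ∩ 2·signedArea(BAC) = 101/3]
   → B = (-1/3, -19/3)

B = (-1/3, -19/3)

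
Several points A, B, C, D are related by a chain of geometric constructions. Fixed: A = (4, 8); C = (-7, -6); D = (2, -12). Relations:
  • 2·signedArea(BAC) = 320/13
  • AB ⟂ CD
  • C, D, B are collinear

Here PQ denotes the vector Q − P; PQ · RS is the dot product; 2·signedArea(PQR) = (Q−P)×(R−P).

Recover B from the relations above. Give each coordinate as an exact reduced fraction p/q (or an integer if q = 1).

1. B_x = -76/13  [C, D, B are collinear ∩ AB ⟂ CD]
2. B_y = -88/13  [C, D, B are collinear ∩ AB ⟂ CD]
   → B = (-76/13, -88/13)

B = (-76/13, -88/13)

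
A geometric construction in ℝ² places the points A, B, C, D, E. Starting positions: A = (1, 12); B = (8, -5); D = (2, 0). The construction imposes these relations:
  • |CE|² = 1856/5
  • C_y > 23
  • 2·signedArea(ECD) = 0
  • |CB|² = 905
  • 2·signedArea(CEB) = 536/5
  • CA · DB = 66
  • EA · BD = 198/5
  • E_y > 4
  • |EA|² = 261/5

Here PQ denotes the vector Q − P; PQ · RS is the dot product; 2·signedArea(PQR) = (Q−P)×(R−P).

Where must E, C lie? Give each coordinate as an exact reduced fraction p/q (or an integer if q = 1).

C = (0, 24)
E = (8/5, 24/5)

1. C_x = 0  [line -6·x + 5·y + -120 = 0 ∩ |CB|² = 905]
2. C_y = 24  [line -6·x + 5·y + -120 = 0 ∩ |CB|² = 905]
   → C = (0, 24)
3. E_x = 8/5  [2·signedArea(ECD) = 0 ∩ 2·signedArea(CEB) = 536/5]
4. E_y = 24/5  [2·signedArea(ECD) = 0 ∩ 2·signedArea(CEB) = 536/5]
   → E = (8/5, 24/5)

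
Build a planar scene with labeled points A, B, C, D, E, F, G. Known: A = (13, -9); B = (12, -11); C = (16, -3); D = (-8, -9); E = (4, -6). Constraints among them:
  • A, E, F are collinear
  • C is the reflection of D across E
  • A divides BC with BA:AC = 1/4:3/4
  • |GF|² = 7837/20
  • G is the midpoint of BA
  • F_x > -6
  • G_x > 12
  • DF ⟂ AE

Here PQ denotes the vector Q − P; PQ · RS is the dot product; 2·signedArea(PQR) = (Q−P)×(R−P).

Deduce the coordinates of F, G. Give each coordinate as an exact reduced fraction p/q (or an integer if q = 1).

F = (-59/10, -27/10)
G = (25/2, -10)

1. F_x = -59/10  [A, E, F are collinear ∩ DF ⟂ AE]
2. F_y = -27/10  [A, E, F are collinear ∩ DF ⟂ AE]
   → F = (-59/10, -27/10)
3. G_x = 25/2  [G is the midpoint of BA]
4. G_y = -10  [G is the midpoint of BA]
   → G = (25/2, -10)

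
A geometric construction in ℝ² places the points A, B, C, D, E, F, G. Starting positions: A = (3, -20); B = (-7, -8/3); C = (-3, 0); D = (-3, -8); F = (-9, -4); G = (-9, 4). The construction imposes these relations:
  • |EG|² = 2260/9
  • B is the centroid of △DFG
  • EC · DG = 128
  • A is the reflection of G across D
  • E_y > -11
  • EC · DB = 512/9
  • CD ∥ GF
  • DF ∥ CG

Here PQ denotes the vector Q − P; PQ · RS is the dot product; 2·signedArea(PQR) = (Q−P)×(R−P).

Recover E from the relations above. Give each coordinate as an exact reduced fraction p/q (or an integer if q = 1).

1. E_x = -3  [EC · DG = 128 ∩ EC · DB = 512/9]
2. E_y = -32/3  [EC · DG = 128 ∩ EC · DB = 512/9]
   → E = (-3, -32/3)

E = (-3, -32/3)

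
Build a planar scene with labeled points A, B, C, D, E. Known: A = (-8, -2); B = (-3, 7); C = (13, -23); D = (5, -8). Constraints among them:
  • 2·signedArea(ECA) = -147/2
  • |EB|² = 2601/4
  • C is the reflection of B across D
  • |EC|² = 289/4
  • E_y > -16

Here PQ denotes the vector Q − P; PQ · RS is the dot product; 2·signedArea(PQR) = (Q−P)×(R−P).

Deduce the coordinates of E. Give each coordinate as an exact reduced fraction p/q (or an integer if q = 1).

1. E_x = 9  [line -21·x + -21·y + -273/2 = 0 ∩ |EC|² = 289/4]
2. E_y = -31/2  [line -21·x + -21·y + -273/2 = 0 ∩ |EC|² = 289/4]
   → E = (9, -31/2)

E = (9, -31/2)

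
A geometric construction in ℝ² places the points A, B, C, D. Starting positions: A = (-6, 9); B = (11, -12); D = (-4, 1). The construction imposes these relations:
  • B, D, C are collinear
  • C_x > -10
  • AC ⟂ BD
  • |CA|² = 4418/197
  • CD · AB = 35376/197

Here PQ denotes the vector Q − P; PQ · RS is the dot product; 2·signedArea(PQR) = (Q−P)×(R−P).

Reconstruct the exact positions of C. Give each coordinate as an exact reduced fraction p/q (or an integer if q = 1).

C = (-1793/197, 1068/197)

1. C_x = -1793/197  [B, D, C are collinear ∩ AC ⟂ BD]
2. C_y = 1068/197  [B, D, C are collinear ∩ AC ⟂ BD]
   → C = (-1793/197, 1068/197)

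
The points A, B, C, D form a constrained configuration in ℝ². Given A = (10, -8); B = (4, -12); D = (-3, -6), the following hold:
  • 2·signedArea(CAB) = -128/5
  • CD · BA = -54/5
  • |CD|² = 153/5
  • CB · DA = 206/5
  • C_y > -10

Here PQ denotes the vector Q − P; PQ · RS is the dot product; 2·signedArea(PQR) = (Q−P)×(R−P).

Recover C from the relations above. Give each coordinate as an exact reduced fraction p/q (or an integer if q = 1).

C = (6/5, -48/5)

1. C_x = 6/5  [CB · DA = 206/5 ∩ 2·signedArea(CAB) = -128/5]
2. C_y = -48/5  [CB · DA = 206/5 ∩ 2·signedArea(CAB) = -128/5]
   → C = (6/5, -48/5)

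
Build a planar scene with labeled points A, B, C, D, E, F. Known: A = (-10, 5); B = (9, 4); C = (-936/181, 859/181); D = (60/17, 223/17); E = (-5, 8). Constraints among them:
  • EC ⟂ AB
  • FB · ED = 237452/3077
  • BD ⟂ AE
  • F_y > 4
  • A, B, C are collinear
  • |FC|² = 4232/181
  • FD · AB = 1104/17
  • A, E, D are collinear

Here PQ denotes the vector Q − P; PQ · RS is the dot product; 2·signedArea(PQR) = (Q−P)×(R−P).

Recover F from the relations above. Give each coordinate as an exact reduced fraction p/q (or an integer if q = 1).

F = (-62/181, 813/181)

1. F_x = -62/181  [FD · AB = 1104/17 ∩ FB · ED = 237452/3077]
2. F_y = 813/181  [FD · AB = 1104/17 ∩ FB · ED = 237452/3077]
   → F = (-62/181, 813/181)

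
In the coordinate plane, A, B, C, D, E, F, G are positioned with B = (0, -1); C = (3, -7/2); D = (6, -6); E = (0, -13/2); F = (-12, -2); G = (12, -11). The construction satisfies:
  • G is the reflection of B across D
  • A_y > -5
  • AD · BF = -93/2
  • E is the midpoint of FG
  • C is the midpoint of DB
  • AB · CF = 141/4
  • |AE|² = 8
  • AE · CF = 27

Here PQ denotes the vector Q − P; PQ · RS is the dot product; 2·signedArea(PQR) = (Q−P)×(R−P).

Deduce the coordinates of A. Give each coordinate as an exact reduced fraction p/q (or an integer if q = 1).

A = (2, -9/2)

1. A_x = 2  [AB · CF = 141/4 ∩ AD · BF = -93/2]
2. A_y = -9/2  [AB · CF = 141/4 ∩ AD · BF = -93/2]
   → A = (2, -9/2)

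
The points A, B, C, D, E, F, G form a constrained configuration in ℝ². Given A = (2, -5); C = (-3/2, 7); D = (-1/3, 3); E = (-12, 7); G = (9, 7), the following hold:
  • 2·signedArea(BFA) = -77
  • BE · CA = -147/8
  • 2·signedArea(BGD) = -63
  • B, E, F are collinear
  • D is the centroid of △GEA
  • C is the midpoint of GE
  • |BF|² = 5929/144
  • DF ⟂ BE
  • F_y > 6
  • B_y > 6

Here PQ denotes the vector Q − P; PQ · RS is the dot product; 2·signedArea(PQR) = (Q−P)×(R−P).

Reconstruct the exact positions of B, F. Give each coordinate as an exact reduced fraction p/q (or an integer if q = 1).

B = (-27/4, 7)
F = (-1/3, 7)

1. B_x = -27/4  [BE · CA = -147/8 ∩ 2·signedArea(BGD) = -63]
2. B_y = 7  [BE · CA = -147/8 ∩ 2·signedArea(BGD) = -63]
   → B = (-27/4, 7)
3. F_x = -1/3  [2·signedArea(BFA) = -77 ∩ B, E, F are collinear]
4. F_y = 7  [2·signedArea(BFA) = -77 ∩ B, E, F are collinear]
   → F = (-1/3, 7)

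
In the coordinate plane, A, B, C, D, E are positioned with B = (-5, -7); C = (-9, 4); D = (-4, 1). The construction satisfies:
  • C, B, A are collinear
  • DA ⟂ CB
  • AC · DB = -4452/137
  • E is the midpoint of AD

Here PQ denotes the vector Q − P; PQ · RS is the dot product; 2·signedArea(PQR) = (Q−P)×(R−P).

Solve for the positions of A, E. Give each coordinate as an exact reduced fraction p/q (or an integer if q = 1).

1. A_x = -1021/137  [C, B, A are collinear ∩ DA ⟂ CB]
2. A_y = -35/137  [C, B, A are collinear ∩ DA ⟂ CB]
   → A = (-1021/137, -35/137)
3. E_x = -1569/274  [E is the midpoint of AD]
4. E_y = 51/137  [E is the midpoint of AD]
   → E = (-1569/274, 51/137)

A = (-1021/137, -35/137)
E = (-1569/274, 51/137)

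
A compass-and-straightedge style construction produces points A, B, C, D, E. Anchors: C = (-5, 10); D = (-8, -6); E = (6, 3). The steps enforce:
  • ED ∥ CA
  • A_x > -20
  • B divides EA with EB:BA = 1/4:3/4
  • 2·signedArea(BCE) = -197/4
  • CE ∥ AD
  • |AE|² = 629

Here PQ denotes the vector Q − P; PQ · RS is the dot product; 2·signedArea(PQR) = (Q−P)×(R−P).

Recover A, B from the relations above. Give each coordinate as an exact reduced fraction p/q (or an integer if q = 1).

1. A_x = -19  [CE ∥ AD ∩ ED ∥ CA]
2. A_y = 1  [CE ∥ AD ∩ ED ∥ CA]
   → A = (-19, 1)
3. B_x = -1/4  [B divides EA with EB:BA = 1/4:3/4]
4. B_y = 5/2  [B divides EA with EB:BA = 1/4:3/4]
   → B = (-1/4, 5/2)

A = (-19, 1)
B = (-1/4, 5/2)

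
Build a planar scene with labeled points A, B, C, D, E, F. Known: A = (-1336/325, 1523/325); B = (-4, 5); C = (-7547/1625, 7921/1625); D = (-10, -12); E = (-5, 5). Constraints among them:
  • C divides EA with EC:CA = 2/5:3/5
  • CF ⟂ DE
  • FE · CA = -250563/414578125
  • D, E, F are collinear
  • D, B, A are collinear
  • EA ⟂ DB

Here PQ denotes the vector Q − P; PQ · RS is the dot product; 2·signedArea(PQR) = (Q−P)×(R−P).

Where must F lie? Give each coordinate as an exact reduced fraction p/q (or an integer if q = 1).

F = (-255414/51025, 1270712/255125)

1. F_x = -255414/51025  [D, E, F are collinear ∩ CF ⟂ DE]
2. F_y = 1270712/255125  [D, E, F are collinear ∩ CF ⟂ DE]
   → F = (-255414/51025, 1270712/255125)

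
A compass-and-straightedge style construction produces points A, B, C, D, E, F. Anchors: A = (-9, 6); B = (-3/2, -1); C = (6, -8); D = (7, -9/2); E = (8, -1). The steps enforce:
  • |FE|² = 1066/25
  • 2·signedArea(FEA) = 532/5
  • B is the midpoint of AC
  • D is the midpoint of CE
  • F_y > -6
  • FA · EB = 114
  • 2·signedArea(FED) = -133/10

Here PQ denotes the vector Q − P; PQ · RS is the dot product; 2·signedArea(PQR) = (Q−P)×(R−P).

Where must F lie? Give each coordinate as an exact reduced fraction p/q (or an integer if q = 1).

F = (3, -26/5)

1. F_x = 3  [FA · EB = 114 ∩ 2·signedArea(FED) = -133/10]
2. F_y = -26/5  [FA · EB = 114 ∩ 2·signedArea(FED) = -133/10]
   → F = (3, -26/5)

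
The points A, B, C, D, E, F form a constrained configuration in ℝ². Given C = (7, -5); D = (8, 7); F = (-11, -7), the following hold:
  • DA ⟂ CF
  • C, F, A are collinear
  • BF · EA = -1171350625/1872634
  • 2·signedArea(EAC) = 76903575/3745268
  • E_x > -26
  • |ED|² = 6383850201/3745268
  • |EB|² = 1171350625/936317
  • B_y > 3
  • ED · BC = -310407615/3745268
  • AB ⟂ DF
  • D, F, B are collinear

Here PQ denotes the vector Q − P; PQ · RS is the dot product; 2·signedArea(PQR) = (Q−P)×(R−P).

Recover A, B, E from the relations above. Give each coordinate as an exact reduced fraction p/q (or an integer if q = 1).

1. A_x = 763/82  [C, F, A are collinear ∩ DA ⟂ CF]
2. A_y = -389/82  [C, F, A are collinear ∩ DA ⟂ CF]
   → A = (763/82, -389/82)
3. B_x = 147861/45674  [D, F, B are collinear ∩ AB ⟂ DF]
4. B_y = 79716/22837  [D, F, B are collinear ∩ AB ⟂ DF]
   → B = (147861/45674, 79716/22837)
5. E_x = -1152689/45674  [2·signedArea(EAC) = 76903575/3745268 ∩ BF · EA = -1171350625/1872634]
6. E_y = -399434/22837  [2·signedArea(EAC) = 76903575/3745268 ∩ BF · EA = -1171350625/1872634]
   → E = (-1152689/45674, -399434/22837)

A = (763/82, -389/82)
B = (147861/45674, 79716/22837)
E = (-1152689/45674, -399434/22837)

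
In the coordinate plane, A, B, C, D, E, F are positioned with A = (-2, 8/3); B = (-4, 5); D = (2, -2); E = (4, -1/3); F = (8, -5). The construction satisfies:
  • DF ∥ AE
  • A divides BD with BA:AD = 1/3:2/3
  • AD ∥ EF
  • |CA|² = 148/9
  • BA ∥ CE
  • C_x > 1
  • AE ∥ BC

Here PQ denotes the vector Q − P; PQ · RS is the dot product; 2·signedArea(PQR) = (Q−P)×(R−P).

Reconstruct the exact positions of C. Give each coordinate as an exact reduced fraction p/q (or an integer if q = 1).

1. C_x = 2  [BA ∥ CE ∩ AE ∥ BC]
2. C_y = 2  [BA ∥ CE ∩ AE ∥ BC]
   → C = (2, 2)

C = (2, 2)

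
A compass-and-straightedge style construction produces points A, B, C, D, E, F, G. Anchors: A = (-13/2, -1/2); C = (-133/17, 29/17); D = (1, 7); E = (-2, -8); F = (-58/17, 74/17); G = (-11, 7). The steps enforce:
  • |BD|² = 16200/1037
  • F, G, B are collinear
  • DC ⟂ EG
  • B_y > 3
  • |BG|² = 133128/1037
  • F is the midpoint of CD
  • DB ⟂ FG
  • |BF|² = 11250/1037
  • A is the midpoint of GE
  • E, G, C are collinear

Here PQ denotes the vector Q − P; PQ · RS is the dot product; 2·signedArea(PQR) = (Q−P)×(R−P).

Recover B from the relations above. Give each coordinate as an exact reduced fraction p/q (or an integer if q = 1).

1. B_x = -313/1037  [F, G, B are collinear ∩ DB ⟂ FG]
2. B_y = 3389/1037  [F, G, B are collinear ∩ DB ⟂ FG]
   → B = (-313/1037, 3389/1037)

B = (-313/1037, 3389/1037)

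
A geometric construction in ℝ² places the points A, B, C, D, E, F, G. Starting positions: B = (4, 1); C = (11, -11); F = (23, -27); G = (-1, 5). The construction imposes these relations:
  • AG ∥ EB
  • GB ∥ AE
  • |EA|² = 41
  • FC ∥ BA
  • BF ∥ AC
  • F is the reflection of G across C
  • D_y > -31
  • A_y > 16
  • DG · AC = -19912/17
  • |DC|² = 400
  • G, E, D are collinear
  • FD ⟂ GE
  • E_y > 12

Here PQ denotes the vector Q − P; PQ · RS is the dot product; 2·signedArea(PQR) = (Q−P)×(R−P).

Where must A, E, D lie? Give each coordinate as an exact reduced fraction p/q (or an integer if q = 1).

A = (-8, 17)
D = (135/17, -523/17)
E = (-3, 13)

1. A_x = -8  [BF ∥ AC ∩ FC ∥ BA]
2. A_y = 17  [BF ∥ AC ∩ FC ∥ BA]
   → A = (-8, 17)
3. E_x = -3  [AG ∥ EB ∩ GB ∥ AE]
4. E_y = 13  [AG ∥ EB ∩ GB ∥ AE]
   → E = (-3, 13)
5. D_x = 135/17  [G, E, D are collinear ∩ FD ⟂ GE]
6. D_y = -523/17  [G, E, D are collinear ∩ FD ⟂ GE]
   → D = (135/17, -523/17)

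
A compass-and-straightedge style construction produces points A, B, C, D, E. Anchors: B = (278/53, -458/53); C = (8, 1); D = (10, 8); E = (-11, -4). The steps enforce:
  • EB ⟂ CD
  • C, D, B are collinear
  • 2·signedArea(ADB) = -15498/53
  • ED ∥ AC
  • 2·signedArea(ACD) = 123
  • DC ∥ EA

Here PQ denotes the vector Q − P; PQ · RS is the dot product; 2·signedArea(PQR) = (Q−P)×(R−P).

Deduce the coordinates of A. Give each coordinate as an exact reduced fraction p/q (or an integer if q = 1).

1. A_x = -13  [ED ∥ AC ∩ DC ∥ EA]
2. A_y = -11  [ED ∥ AC ∩ DC ∥ EA]
   → A = (-13, -11)

A = (-13, -11)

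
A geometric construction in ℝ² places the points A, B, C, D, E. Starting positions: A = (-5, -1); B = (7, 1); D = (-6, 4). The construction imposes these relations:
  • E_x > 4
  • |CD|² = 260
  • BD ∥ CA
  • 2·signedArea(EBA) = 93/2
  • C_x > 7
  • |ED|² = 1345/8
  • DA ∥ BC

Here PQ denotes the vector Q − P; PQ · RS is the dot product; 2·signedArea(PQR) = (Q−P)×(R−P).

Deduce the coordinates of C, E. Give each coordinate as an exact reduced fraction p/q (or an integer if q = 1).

C = (8, -4)
E = (19/4, -13/4)

1. C_x = 8  [BD ∥ CA ∩ DA ∥ BC]
2. C_y = -4  [BD ∥ CA ∩ DA ∥ BC]
   → C = (8, -4)
3. E_x = 19/4  [line 2·x + -12·y + -97/2 = 0 ∩ |ED|² = 1345/8]
4. E_y = -13/4  [line 2·x + -12·y + -97/2 = 0 ∩ |ED|² = 1345/8]
   → E = (19/4, -13/4)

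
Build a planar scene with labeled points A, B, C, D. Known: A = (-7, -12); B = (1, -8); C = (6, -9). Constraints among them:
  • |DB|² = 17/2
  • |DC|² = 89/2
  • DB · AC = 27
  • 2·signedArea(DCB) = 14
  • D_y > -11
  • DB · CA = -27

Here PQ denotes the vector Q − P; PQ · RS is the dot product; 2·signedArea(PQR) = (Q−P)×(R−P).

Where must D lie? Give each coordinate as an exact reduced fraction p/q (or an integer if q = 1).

1. D_x = -1/2  [DB · AC = 27 ∩ 2·signedArea(DCB) = 14]
2. D_y = -21/2  [DB · AC = 27 ∩ 2·signedArea(DCB) = 14]
   → D = (-1/2, -21/2)

D = (-1/2, -21/2)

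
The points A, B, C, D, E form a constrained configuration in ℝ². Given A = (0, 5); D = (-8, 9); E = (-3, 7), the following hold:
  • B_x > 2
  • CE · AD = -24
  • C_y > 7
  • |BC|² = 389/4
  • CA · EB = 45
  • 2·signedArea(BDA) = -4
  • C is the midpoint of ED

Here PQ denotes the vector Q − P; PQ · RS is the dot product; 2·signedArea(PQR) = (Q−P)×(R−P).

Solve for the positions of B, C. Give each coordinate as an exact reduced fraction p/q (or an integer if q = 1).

B = (3, 3)
C = (-11/2, 8)

1. C_x = -11/2  [C is the midpoint of ED]
2. C_y = 8  [C is the midpoint of ED]
   → C = (-11/2, 8)
3. B_x = 3  [2·signedArea(BDA) = -4 ∩ CA · EB = 45]
4. B_y = 3  [2·signedArea(BDA) = -4 ∩ CA · EB = 45]
   → B = (3, 3)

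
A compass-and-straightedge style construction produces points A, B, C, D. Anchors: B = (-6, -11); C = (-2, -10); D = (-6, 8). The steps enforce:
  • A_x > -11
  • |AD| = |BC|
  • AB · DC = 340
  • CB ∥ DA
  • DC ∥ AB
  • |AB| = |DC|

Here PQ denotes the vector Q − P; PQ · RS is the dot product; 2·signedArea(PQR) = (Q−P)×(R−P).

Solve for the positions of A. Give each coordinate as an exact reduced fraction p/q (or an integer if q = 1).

1. A_x = -10  [DC ∥ AB ∩ CB ∥ DA]
2. A_y = 7  [DC ∥ AB ∩ CB ∥ DA]
   → A = (-10, 7)

A = (-10, 7)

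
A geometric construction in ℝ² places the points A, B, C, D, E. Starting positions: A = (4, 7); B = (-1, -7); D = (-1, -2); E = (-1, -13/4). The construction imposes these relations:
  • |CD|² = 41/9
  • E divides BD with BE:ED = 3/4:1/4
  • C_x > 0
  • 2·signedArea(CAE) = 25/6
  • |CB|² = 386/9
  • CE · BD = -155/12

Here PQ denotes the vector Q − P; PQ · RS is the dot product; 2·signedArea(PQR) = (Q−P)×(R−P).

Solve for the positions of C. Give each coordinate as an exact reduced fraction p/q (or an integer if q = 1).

1. C_x = 2/3  [2·signedArea(CAE) = 25/6 ∩ CE · BD = -155/12]
2. C_y = -2/3  [2·signedArea(CAE) = 25/6 ∩ CE · BD = -155/12]
   → C = (2/3, -2/3)

C = (2/3, -2/3)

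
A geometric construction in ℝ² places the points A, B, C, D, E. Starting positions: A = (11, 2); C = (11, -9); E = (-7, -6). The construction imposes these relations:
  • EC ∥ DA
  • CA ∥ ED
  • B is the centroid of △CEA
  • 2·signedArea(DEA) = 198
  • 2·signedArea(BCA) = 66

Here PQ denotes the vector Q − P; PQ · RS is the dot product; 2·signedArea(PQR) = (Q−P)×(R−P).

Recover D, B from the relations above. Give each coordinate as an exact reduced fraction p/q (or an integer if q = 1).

B = (5, -13/3)
D = (-7, 5)

1. D_x = -7  [EC ∥ DA ∩ CA ∥ ED]
2. D_y = 5  [EC ∥ DA ∩ CA ∥ ED]
   → D = (-7, 5)
3. B_x = 5  [B is the centroid of △CEA]
4. B_y = -13/3  [B is the centroid of △CEA]
   → B = (5, -13/3)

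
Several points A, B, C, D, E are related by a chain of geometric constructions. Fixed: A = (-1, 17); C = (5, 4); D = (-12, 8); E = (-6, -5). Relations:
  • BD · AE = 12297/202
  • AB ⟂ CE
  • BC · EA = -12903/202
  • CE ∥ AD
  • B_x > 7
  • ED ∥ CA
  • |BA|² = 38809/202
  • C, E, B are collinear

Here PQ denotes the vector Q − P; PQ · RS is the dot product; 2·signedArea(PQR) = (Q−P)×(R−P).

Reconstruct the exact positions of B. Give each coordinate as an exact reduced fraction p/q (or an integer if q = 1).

B = (1571/202, 1267/202)

1. B_x = 1571/202  [C, E, B are collinear ∩ AB ⟂ CE]
2. B_y = 1267/202  [C, E, B are collinear ∩ AB ⟂ CE]
   → B = (1571/202, 1267/202)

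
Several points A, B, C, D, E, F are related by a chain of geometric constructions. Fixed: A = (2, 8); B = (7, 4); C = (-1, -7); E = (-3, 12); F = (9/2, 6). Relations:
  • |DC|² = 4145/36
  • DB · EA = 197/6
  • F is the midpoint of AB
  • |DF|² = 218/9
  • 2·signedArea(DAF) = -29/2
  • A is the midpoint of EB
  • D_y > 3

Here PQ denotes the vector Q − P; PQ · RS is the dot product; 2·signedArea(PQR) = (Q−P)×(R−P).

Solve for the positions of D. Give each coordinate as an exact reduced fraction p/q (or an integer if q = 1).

1. D_x = 1/6  [DB · EA = 197/6 ∩ 2·signedArea(DAF) = -29/2]
2. D_y = 11/3  [DB · EA = 197/6 ∩ 2·signedArea(DAF) = -29/2]
   → D = (1/6, 11/3)

D = (1/6, 11/3)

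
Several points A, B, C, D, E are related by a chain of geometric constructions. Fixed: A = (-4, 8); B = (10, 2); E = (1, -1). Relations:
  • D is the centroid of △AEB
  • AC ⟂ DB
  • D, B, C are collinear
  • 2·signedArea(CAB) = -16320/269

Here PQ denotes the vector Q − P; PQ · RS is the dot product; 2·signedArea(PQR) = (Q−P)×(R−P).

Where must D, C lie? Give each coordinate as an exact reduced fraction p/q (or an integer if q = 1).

C = (-1220/269, 1048/269)
D = (7/3, 3)

1. D_x = 7/3  [D is the centroid of △AEB]
2. D_y = 3  [D is the centroid of △AEB]
   → D = (7/3, 3)
3. C_x = -1220/269  [D, B, C are collinear ∩ AC ⟂ DB]
4. C_y = 1048/269  [D, B, C are collinear ∩ AC ⟂ DB]
   → C = (-1220/269, 1048/269)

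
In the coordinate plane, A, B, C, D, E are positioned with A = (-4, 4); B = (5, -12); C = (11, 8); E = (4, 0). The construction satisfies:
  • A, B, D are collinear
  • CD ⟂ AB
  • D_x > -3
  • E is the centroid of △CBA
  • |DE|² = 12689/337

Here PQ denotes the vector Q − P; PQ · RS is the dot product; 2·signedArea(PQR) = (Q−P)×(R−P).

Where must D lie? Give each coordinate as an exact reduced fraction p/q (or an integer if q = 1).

D = (-709/337, 212/337)

1. D_x = -709/337  [A, B, D are collinear ∩ CD ⟂ AB]
2. D_y = 212/337  [A, B, D are collinear ∩ CD ⟂ AB]
   → D = (-709/337, 212/337)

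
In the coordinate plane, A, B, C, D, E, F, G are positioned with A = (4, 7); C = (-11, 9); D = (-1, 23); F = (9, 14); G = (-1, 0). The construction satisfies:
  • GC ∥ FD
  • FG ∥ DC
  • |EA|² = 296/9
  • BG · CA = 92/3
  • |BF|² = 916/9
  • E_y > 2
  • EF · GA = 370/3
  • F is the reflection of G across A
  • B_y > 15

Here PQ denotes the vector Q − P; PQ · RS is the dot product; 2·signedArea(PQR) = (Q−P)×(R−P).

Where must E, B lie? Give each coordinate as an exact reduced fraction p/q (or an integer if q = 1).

1. E_x = 2/3  [line -5·x + -7·y + 59/3 = 0 ∩ |EA|² = 296/9]
2. E_y = 7/3  [line -5·x + -7·y + 59/3 = 0 ∩ |EA|² = 296/9]
   → E = (2/3, 7/3)
3. B_x = -1  [line -15·x + 2·y + -137/3 = 0 ∩ |BF|² = 916/9]
4. B_y = 46/3  [line -15·x + 2·y + -137/3 = 0 ∩ |BF|² = 916/9]
   → B = (-1, 46/3)

B = (-1, 46/3)
E = (2/3, 7/3)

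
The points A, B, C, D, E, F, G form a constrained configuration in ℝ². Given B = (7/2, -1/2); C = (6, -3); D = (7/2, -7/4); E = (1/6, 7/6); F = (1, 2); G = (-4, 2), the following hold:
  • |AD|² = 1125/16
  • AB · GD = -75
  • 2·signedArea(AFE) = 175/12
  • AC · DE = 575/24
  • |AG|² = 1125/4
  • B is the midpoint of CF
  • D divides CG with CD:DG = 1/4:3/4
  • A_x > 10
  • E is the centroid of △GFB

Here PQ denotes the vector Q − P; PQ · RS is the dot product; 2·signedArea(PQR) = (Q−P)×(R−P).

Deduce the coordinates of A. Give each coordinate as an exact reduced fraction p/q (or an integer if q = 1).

A = (11, -11/2)

1. A_x = 11  [2·signedArea(AFE) = 175/12 ∩ AC · DE = 575/24]
2. A_y = -11/2  [2·signedArea(AFE) = 175/12 ∩ AC · DE = 575/24]
   → A = (11, -11/2)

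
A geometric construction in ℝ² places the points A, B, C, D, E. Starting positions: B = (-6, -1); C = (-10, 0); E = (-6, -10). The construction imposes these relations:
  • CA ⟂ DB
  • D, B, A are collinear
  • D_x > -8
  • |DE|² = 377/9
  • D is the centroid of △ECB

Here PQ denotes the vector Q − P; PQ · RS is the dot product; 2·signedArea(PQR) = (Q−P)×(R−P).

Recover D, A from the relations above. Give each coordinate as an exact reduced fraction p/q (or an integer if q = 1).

A = (-32/5, -9/5)
D = (-22/3, -11/3)

1. D_x = -22/3  [D is the centroid of △ECB]
2. D_y = -11/3  [D is the centroid of △ECB]
   → D = (-22/3, -11/3)
3. A_x = -32/5  [D, B, A are collinear ∩ CA ⟂ DB]
4. A_y = -9/5  [D, B, A are collinear ∩ CA ⟂ DB]
   → A = (-32/5, -9/5)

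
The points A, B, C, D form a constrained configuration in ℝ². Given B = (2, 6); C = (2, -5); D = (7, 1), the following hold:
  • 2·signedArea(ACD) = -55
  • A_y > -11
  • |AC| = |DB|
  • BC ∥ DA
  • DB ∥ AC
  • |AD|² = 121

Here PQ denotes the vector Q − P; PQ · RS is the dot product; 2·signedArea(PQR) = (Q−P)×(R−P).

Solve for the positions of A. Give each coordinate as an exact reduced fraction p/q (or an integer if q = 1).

A = (7, -10)

1. A_x = 7  [DB ∥ AC ∩ BC ∥ DA]
2. A_y = -10  [DB ∥ AC ∩ BC ∥ DA]
   → A = (7, -10)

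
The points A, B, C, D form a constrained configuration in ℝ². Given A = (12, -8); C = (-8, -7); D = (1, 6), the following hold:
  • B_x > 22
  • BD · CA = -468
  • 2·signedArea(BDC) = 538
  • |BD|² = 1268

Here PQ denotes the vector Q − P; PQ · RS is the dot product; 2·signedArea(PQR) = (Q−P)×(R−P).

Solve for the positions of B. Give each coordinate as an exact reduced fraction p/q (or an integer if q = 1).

1. B_x = 23  [BD · CA = -468 ∩ 2·signedArea(BDC) = 538]
2. B_y = -22  [BD · CA = -468 ∩ 2·signedArea(BDC) = 538]
   → B = (23, -22)

B = (23, -22)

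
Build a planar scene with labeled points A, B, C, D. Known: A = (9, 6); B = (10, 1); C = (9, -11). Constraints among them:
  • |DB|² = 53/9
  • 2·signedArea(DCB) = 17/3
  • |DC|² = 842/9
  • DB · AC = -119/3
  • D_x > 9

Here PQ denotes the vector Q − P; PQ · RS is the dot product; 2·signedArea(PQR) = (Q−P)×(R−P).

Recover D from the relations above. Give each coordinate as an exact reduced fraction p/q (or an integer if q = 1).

D = (28/3, -4/3)

1. D_x = 28/3  [DB · AC = -119/3 ∩ 2·signedArea(DCB) = 17/3]
2. D_y = -4/3  [DB · AC = -119/3 ∩ 2·signedArea(DCB) = 17/3]
   → D = (28/3, -4/3)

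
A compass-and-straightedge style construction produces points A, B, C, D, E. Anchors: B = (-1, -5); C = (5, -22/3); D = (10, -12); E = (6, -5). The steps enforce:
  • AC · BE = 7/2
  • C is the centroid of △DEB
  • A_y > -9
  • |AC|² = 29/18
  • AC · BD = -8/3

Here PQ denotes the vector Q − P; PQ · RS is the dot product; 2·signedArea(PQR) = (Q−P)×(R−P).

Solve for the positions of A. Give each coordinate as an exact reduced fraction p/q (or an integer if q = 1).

A = (9/2, -17/2)

1. A_x = 9/2  [AC · BD = -8/3 ∩ AC · BE = 7/2]
2. A_y = -17/2  [AC · BD = -8/3 ∩ AC · BE = 7/2]
   → A = (9/2, -17/2)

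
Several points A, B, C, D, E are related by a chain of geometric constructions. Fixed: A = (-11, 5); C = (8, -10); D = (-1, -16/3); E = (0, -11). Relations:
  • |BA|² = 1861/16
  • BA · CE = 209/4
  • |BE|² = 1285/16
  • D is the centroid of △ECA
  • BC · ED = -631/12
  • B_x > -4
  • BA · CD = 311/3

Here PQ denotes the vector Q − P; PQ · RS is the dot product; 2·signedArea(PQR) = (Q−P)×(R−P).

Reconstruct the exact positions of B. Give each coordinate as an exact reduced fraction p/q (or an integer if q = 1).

B = (-7/2, -11/4)

1. B_x = -7/2  [BA · CE = 209/4 ∩ BA · CD = 311/3]
2. B_y = -11/4  [BA · CE = 209/4 ∩ BA · CD = 311/3]
   → B = (-7/2, -11/4)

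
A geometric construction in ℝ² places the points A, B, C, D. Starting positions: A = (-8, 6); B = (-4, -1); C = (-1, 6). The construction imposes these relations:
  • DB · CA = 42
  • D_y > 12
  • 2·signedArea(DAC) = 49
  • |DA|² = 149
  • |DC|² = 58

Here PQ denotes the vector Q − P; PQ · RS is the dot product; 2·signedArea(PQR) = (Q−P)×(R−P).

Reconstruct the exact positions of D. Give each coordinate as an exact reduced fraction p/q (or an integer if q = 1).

1. D_x = 2  [2·signedArea(DAC) = 49 ∩ DB · CA = 42]
2. D_y = 13  [2·signedArea(DAC) = 49 ∩ DB · CA = 42]
   → D = (2, 13)

D = (2, 13)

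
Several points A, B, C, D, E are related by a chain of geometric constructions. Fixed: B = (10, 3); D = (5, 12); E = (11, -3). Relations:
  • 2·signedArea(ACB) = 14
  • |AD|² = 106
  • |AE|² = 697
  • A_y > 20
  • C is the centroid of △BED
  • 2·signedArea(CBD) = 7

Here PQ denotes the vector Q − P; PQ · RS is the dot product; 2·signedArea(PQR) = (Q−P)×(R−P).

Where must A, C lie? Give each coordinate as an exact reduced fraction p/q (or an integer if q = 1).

1. C_x = 26/3  [C is the centroid of △BED]
2. C_y = 4  [C is the centroid of △BED]
   → C = (26/3, 4)
3. A_x = 0  [line 1·x + 4/3·y + -28 = 0 ∩ |AE|² = 697]
4. A_y = 21  [line 1·x + 4/3·y + -28 = 0 ∩ |AE|² = 697]
   → A = (0, 21)

A = (0, 21)
C = (26/3, 4)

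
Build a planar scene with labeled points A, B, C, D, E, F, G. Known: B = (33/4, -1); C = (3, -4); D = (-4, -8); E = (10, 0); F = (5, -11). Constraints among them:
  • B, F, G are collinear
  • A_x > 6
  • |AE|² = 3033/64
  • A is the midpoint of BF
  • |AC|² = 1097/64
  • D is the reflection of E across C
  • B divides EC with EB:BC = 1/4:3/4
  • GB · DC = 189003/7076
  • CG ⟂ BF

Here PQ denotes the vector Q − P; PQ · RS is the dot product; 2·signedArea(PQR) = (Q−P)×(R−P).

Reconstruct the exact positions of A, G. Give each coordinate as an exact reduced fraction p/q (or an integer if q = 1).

1. A_x = 53/8  [A is the midpoint of BF]
2. A_y = -6  [A is the midpoint of BF]
   → A = (53/8, -6)
3. G_x = 12147/1769  [B, F, G are collinear ∩ CG ⟂ BF]
4. G_y = -9299/1769  [B, F, G are collinear ∩ CG ⟂ BF]
   → G = (12147/1769, -9299/1769)

A = (53/8, -6)
G = (12147/1769, -9299/1769)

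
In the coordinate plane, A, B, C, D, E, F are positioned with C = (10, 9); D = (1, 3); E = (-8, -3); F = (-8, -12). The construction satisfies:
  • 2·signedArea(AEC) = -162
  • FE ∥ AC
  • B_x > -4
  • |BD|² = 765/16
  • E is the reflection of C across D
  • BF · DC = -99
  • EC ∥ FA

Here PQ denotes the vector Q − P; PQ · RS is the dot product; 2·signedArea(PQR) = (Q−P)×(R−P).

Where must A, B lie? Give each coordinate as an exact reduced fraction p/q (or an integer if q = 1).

1. A_x = 10  [FE ∥ AC ∩ EC ∥ FA]
2. A_y = 0  [FE ∥ AC ∩ EC ∥ FA]
   → A = (10, 0)
3. B_x = -7/2  [line -9·x + -6·y + -45 = 0 ∩ |BD|² = 765/16]
4. B_y = -9/4  [line -9·x + -6·y + -45 = 0 ∩ |BD|² = 765/16]
   → B = (-7/2, -9/4)

A = (10, 0)
B = (-7/2, -9/4)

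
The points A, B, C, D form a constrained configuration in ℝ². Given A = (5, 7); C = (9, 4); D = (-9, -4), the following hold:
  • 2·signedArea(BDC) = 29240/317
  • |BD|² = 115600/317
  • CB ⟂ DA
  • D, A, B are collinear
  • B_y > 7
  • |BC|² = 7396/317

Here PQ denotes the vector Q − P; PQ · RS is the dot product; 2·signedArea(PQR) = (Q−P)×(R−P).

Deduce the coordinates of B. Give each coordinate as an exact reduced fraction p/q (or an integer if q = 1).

B = (1907/317, 2472/317)

1. B_x = 1907/317  [D, A, B are collinear ∩ CB ⟂ DA]
2. B_y = 2472/317  [D, A, B are collinear ∩ CB ⟂ DA]
   → B = (1907/317, 2472/317)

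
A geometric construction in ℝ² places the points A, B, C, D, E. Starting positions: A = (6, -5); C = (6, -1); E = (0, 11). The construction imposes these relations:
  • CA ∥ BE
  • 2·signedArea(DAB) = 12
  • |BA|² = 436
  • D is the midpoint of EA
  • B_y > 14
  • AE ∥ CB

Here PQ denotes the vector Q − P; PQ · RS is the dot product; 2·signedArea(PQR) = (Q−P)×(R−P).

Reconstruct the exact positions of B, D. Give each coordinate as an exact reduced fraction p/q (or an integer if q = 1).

B = (0, 15)
D = (3, 3)

1. B_x = 0  [CA ∥ BE ∩ AE ∥ CB]
2. B_y = 15  [CA ∥ BE ∩ AE ∥ CB]
   → B = (0, 15)
3. D_x = 3  [D is the midpoint of EA]
4. D_y = 3  [D is the midpoint of EA]
   → D = (3, 3)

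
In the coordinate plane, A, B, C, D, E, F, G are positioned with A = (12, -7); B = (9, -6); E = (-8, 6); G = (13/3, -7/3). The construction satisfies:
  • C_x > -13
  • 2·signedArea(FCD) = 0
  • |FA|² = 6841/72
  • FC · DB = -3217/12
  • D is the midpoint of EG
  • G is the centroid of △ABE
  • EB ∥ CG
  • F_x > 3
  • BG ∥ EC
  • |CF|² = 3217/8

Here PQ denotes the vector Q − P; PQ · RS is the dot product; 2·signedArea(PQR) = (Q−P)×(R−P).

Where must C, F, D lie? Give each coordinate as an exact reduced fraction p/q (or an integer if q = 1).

C = (-38/3, 29/3)
D = (-11/6, 11/6)
F = (43/12, -25/12)

1. C_x = -38/3  [EB ∥ CG ∩ BG ∥ EC]
2. C_y = 29/3  [EB ∥ CG ∩ BG ∥ EC]
   → C = (-38/3, 29/3)
3. D_x = -11/6  [D is the midpoint of EG]
4. D_y = 11/6  [D is the midpoint of EG]
   → D = (-11/6, 11/6)
5. F_x = 43/12  [2·signedArea(FCD) = 0 ∩ FC · DB = -3217/12]
6. F_y = -25/12  [2·signedArea(FCD) = 0 ∩ FC · DB = -3217/12]
   → F = (43/12, -25/12)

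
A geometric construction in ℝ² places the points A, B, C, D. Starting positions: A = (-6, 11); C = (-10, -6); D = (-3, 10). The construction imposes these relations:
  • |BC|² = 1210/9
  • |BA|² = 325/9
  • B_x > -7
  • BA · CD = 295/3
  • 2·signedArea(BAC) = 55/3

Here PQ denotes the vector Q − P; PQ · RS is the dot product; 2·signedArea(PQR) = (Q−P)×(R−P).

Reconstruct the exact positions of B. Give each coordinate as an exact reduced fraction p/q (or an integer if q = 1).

1. B_x = -19/3  [2·signedArea(BAC) = 55/3 ∩ BA · CD = 295/3]
2. B_y = 5  [2·signedArea(BAC) = 55/3 ∩ BA · CD = 295/3]
   → B = (-19/3, 5)

B = (-19/3, 5)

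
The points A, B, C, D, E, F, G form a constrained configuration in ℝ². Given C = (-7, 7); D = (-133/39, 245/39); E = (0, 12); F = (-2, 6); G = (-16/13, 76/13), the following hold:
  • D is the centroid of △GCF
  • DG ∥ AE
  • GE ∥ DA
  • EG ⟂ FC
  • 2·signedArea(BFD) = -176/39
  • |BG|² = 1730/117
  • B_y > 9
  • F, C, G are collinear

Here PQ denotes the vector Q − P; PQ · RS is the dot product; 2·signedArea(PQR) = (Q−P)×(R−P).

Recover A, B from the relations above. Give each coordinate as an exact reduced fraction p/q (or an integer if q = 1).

1. A_x = -85/39  [DG ∥ AE ∩ GE ∥ DA]
2. A_y = 485/39  [DG ∥ AE ∩ GE ∥ DA]
   → A = (-85/39, 485/39)
3. B_x = -109/39  [line -11/39·x + -55/39·y + 484/39 = 0 ∩ |BG|² = 1730/117]
4. B_y = 365/39  [line -11/39·x + -55/39·y + 484/39 = 0 ∩ |BG|² = 1730/117]
   → B = (-109/39, 365/39)

A = (-85/39, 485/39)
B = (-109/39, 365/39)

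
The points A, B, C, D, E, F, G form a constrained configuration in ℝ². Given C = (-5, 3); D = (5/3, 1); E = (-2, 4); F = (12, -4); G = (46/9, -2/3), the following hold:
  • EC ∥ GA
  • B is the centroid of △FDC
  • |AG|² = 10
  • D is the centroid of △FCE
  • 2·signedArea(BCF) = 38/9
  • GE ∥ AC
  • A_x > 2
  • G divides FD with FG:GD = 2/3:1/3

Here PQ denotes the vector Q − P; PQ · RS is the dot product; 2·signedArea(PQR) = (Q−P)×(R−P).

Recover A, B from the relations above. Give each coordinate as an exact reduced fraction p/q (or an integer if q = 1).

1. A_x = 19/9  [GE ∥ AC ∩ EC ∥ GA]
2. A_y = -5/3  [GE ∥ AC ∩ EC ∥ GA]
   → A = (19/9, -5/3)
3. B_x = 26/9  [B is the centroid of △FDC]
4. B_y = 0  [B is the centroid of △FDC]
   → B = (26/9, 0)

A = (19/9, -5/3)
B = (26/9, 0)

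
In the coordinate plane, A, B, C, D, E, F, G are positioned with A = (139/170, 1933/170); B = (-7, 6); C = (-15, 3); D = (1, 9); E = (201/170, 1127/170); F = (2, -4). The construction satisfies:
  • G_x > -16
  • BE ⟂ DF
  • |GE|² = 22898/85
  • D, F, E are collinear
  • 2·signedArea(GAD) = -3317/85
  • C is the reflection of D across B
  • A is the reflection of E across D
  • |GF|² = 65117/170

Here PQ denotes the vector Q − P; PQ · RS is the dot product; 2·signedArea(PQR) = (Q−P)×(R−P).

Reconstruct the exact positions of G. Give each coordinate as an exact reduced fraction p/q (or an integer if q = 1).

1. G_x = -2581/170  [line 403/170·x + 31/170·y + 2976/85 = 0 ∩ |GE|² = 22898/85]
2. G_y = 913/170  [line 403/170·x + 31/170·y + 2976/85 = 0 ∩ |GE|² = 22898/85]
   → G = (-2581/170, 913/170)

G = (-2581/170, 913/170)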